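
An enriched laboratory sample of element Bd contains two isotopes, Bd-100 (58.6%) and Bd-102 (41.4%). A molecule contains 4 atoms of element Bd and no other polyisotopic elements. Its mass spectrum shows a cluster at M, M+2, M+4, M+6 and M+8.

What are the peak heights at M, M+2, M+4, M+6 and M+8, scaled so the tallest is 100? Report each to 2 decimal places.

33.39 : 94.36 : 100.00 : 47.10 : 8.32

Expanding (0.586 + 0.414)^4:
P(M) = 0.586^4 = 0.117921
P(M+2) = 4 × 0.586^3 × 0.414^1 = 0.333237
P(M+4) = 6 × 0.586^2 × 0.414^2 = 0.353140
P(M+6) = 4 × 0.586^1 × 0.414^3 = 0.166325
P(M+8) = 0.414^4 = 0.029377
The M+4 peak is largest (0.353140); scaling to 100 gives 33.39 : 94.36 : 100.00 : 47.10 : 8.32.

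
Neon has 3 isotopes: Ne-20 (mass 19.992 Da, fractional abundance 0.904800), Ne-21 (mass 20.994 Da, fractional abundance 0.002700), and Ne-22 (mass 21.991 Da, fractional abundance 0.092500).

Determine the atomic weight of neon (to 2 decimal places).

Ar = Σ fᵢ·mᵢ = 0.904800 × 19.992 + 0.002700 × 20.994 + 0.092500 × 21.991
= 18.0888 + 0.0567 + 2.0342 = 20.1797 Da

20.18 Da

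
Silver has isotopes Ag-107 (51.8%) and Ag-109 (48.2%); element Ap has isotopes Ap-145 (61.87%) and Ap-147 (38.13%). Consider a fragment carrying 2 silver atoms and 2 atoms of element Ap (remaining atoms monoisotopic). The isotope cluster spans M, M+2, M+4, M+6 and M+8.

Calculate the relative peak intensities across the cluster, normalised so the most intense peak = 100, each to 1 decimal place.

28.3 : 87.4 : 100.0 : 50.1 : 9.3

Silver pattern (n=2): 0.268324 : 0.499352 : 0.232324
Element Ap pattern (n=2): 0.38278969 : 0.47182062 : 0.14538969
Convolve the two distributions (both contribute in 2-u steps):
  M: 0.268324×0.38278969 = 0.102712
  M+2: 0.268324×0.47182062 + 0.499352×0.38278969 = 0.317748
  M+4: 0.268324×0.14538969 + 0.499352×0.47182062 + 0.232324×0.38278969 = 0.363547
  M+6: 0.499352×0.14538969 + 0.232324×0.47182062 = 0.182216
  M+8: 0.232324×0.14538969 = 0.033778
Scale to base peak (0.363547) = 100: 28.3 : 87.4 : 100.0 : 50.1 : 9.3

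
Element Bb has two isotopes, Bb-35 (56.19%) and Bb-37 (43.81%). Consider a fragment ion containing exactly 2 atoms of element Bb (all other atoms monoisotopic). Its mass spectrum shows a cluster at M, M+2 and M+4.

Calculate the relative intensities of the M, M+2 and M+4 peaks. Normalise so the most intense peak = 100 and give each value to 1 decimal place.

64.1 : 100.0 : 39.0

The 2 Bb atoms are independent, so intensities follow the terms of (0.5619 + 0.4381)^2.
P(M) = 0.5619^2 = 0.315732
P(M+2) = 2 × 0.5619^1 × 0.4381^1 = 0.492337
P(M+4) = 0.4381^2 = 0.191932
The M+2 peak is largest (0.492337); scaling to 100 gives 64.1 : 100.0 : 39.0.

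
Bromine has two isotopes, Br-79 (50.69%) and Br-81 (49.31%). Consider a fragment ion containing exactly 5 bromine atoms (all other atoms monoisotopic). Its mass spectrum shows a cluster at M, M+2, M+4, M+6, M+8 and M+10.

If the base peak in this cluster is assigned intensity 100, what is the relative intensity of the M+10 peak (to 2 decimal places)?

Term probabilities: M 0.0335, M+2 0.1628, M+4 0.3167, M+6 0.3081, M+8 0.1498, M+10 0.0292. Base peak = M+4.
P(M+4) = C(5,2) × 0.5069^3 × 0.4931^2 = 10 × 0.13024674 × 0.24314761 = 0.316692 (base)
P(M+10) = C(5,5) × 0.5069^0 × 0.4931^5 = 1 × 1.0000 × 0.02915245 = 0.029152
Relative intensity = 0.029152 / 0.316692 × 100 = 9.21

9.21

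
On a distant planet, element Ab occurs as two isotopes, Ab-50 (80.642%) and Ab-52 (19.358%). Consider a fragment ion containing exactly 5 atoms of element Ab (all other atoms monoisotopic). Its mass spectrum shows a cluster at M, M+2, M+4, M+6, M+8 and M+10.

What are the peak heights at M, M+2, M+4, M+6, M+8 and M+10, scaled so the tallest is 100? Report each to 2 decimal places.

83.32 : 100.00 : 48.01 : 11.52 : 1.38 : 0.07

The 5 Ab atoms are independent, so intensities follow the terms of (0.80642 + 0.19358)^5.
P(M) = 0.80642^5 = 0.341041
P(M+2) = 5 × 0.80642^4 × 0.19358^1 = 0.409332
P(M+4) = 10 × 0.80642^3 × 0.19358^2 = 0.196519
P(M+6) = 10 × 0.80642^2 × 0.19358^3 = 0.047174
P(M+8) = 5 × 0.80642^1 × 0.19358^4 = 0.005662
P(M+10) = 0.19358^5 = 0.000272
The M+2 peak is largest (0.409332); scaling to 100 gives 83.32 : 100.00 : 48.01 : 11.52 : 1.38 : 0.07.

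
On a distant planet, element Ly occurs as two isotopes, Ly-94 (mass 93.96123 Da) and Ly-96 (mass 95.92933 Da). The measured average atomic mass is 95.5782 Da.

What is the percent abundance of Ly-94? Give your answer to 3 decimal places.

17.841%

With x = fraction of Ly-94 (so Ly-96 is 1 − x):
93.96123·x + 95.92933·(1 − x) = 95.5782
(93.96123 − 95.92933)·x = 95.5782 − 95.92933
x = -0.35113 / -1.96810 = 0.17841 → 17.841% Ly-94, 82.159% Ly-96.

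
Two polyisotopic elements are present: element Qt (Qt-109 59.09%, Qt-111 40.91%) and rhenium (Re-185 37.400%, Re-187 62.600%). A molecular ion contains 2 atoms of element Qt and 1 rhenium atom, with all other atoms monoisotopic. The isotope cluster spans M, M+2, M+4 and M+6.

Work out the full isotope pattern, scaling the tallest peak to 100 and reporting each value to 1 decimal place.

Element Qt pattern (n=2): 0.34916281 : 0.48347438 : 0.16736281
Rhenium pattern (n=1): 0.3740 : 0.6260
Convolve the two distributions (both contribute in 2-u steps):
  M: 0.34916281×0.3740 = 0.130587
  M+2: 0.34916281×0.6260 + 0.48347438×0.3740 = 0.399395
  M+4: 0.48347438×0.6260 + 0.16736281×0.3740 = 0.365249
  M+6: 0.16736281×0.6260 = 0.104769
Scale to base peak (0.399395) = 100: 32.7 : 100.0 : 91.5 : 26.2

32.7 : 100.0 : 91.5 : 26.2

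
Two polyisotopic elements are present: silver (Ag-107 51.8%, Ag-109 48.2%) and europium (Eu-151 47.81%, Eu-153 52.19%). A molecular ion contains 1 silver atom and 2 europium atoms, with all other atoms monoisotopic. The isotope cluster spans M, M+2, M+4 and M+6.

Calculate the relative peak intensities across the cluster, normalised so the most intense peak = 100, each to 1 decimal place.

Silver pattern (n=1): 0.5180 : 0.4820
Europium pattern (n=2): 0.22857961 : 0.49904078 : 0.27237961
Convolve the two distributions (both contribute in 2-u steps):
  M: 0.5180×0.22857961 = 0.118404
  M+2: 0.5180×0.49904078 + 0.4820×0.22857961 = 0.368678
  M+4: 0.5180×0.27237961 + 0.4820×0.49904078 = 0.381630
  M+6: 0.4820×0.27237961 = 0.131287
Scale to base peak (0.381630) = 100: 31.0 : 96.6 : 100.0 : 34.4

31.0 : 96.6 : 100.0 : 34.4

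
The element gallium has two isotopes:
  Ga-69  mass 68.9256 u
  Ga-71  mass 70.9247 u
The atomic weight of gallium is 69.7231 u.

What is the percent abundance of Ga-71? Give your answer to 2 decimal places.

Writing the weighted mean with unknown fraction x of Ga-69:
68.9256·x + 70.9247·(1 − x) = 69.7231
(68.9256 − 70.9247)·x = 69.7231 − 70.9247
x = -1.2016 / -1.9991 = 0.60107 → 60.11% Ga-69, 39.89% Ga-71.

39.89%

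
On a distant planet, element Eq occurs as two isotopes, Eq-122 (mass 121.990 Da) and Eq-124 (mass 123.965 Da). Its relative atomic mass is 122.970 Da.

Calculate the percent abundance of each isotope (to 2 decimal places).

With x = fraction of Eq-122 (so Eq-124 is 1 − x):
121.990·x + 123.965·(1 − x) = 122.970
(121.990 − 123.965)·x = 122.970 − 123.965
x = -0.995 / -1.975 = 0.50380 → 50.38% Eq-122, 49.62% Eq-124.

Eq-122: 50.38%, Eq-124: 49.62%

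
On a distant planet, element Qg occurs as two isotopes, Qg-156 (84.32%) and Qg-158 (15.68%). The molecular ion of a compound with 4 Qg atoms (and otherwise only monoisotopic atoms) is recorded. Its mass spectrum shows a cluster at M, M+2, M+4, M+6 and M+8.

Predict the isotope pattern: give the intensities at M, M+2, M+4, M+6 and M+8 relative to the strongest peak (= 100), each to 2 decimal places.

Expanding (0.8432 + 0.1568)^4:
P(M) = 0.8432^4 = 0.505501
P(M+2) = 4 × 0.8432^3 × 0.1568^1 = 0.376009
P(M+4) = 6 × 0.8432^2 × 0.1568^2 = 0.104883
P(M+6) = 4 × 0.8432^1 × 0.1568^3 = 0.013003
P(M+8) = 0.1568^4 = 0.000604
The M peak is largest (0.505501); scaling to 100 gives 100.00 : 74.38 : 20.75 : 2.57 : 0.12.

100.00 : 74.38 : 20.75 : 2.57 : 0.12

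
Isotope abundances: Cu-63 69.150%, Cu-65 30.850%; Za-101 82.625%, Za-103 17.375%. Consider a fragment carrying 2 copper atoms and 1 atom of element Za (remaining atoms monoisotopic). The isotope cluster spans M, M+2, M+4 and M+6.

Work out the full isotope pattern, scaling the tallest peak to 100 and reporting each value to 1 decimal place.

90.7 : 100.0 : 35.1 : 3.8

Copper pattern (n=2): 0.47817225 : 0.4266555 : 0.09517225
Element Za pattern (n=1): 0.82625 : 0.17375
Convolve the two distributions (both contribute in 2-u steps):
  M: 0.47817225×0.82625 = 0.395090
  M+2: 0.47817225×0.17375 + 0.4266555×0.82625 = 0.435607
  M+4: 0.4266555×0.17375 + 0.09517225×0.82625 = 0.152767
  M+6: 0.09517225×0.17375 = 0.016536
Scale to base peak (0.435607) = 100: 90.7 : 100.0 : 35.1 : 3.8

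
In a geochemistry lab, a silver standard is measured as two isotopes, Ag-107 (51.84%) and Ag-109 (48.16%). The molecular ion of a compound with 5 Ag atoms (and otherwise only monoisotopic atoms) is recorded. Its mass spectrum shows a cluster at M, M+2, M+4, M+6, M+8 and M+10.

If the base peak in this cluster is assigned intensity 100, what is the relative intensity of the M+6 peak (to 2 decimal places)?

(0.5184 + 0.4816)^5 gives M 0.0374, M+2 0.1739, M+4 0.3231, M+6 0.3002, M+8 0.1394, M+10 0.0259; the largest is M+4.
P(M+4) = C(5,2) × 0.5184^3 × 0.4816^2 = 10 × 0.13931407 × 0.23193856 = 0.323123 (base)
P(M+6) = C(5,3) × 0.5184^2 × 0.4816^3 = 10 × 0.26873856 × 0.11170161 = 0.300185
Relative intensity = 0.300185 / 0.323123 × 100 = 92.90

92.90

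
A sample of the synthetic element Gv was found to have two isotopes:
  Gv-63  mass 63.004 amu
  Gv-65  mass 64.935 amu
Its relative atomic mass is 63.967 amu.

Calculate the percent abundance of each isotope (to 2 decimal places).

With x = fraction of Gv-63 (so Gv-65 is 1 − x):
63.004·x + 64.935·(1 − x) = 63.967
(63.004 − 64.935)·x = 63.967 − 64.935
x = -0.968 / -1.931 = 0.50129 → 50.13% Gv-63, 49.87% Gv-65.

Gv-63: 50.13%, Gv-65: 49.87%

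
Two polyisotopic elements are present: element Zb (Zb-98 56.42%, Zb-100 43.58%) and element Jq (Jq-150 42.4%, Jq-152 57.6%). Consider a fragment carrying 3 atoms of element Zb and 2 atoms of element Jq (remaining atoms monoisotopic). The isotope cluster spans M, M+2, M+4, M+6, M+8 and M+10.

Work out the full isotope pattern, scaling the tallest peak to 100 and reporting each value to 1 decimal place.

Element Zb pattern (n=3): 0.17959707 : 0.41617371 : 0.32146137 : 0.08276785
Element Jq pattern (n=2): 0.179776 : 0.488448 : 0.331776
Convolve the two distributions (both contribute in 2-u steps):
  M: 0.17959707×0.179776 = 0.032287
  M+2: 0.17959707×0.488448 + 0.41617371×0.179776 = 0.162542
  M+4: 0.17959707×0.331776 + 0.41617371×0.488448 + 0.32146137×0.179776 = 0.320656
  M+6: 0.41617371×0.331776 + 0.32146137×0.488448 + 0.08276785×0.179776 = 0.309973
  M+8: 0.32146137×0.331776 + 0.08276785×0.488448 = 0.147081
  M+10: 0.08276785×0.331776 = 0.027460
Scale to base peak (0.320656) = 100: 10.1 : 50.7 : 100.0 : 96.7 : 45.9 : 8.6

10.1 : 50.7 : 100.0 : 96.7 : 45.9 : 8.6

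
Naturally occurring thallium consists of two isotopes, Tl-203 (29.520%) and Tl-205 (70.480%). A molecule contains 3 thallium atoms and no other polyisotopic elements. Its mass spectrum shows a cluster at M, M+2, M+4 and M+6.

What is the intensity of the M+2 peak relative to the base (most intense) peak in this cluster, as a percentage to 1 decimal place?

41.9%

Binomial terms of (0.29520 + 0.70480)^3: M 0.0257, M+2 0.1843, M+4 0.4399, M+6 0.3501 → M+4 is the base peak.
P(M+4) = C(3,2) × 0.29520^1 × 0.70480^2 = 3 × 0.2952 × 0.49674304 = 0.439916 (base)
P(M+2) = C(3,1) × 0.29520^2 × 0.70480^1 = 3 × 0.08714304 × 0.7048 = 0.184255
Relative intensity = 0.184255 / 0.439916 × 100 = 41.9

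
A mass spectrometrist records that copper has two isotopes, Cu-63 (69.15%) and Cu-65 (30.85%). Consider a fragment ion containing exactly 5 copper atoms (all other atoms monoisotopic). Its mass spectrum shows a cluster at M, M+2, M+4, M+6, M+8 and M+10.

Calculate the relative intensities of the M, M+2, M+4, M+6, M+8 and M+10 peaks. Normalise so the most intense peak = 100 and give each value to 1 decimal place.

Expanding (0.6915 + 0.3085)^5:
P(M) = 0.6915^5 = 0.158111
P(M+2) = 5 × 0.6915^4 × 0.3085^1 = 0.352691
P(M+4) = 10 × 0.6915^3 × 0.3085^2 = 0.314693
P(M+6) = 10 × 0.6915^2 × 0.3085^3 = 0.140394
P(M+8) = 5 × 0.6915^1 × 0.3085^4 = 0.031317
P(M+10) = 0.3085^5 = 0.002794
The M+2 peak is largest (0.352691); scaling to 100 gives 44.8 : 100.0 : 89.2 : 39.8 : 8.9 : 0.8.

44.8 : 100.0 : 89.2 : 39.8 : 8.9 : 0.8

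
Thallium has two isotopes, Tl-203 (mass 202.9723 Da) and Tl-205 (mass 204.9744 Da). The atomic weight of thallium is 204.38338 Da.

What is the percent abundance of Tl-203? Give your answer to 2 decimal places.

29.52%

Let x be the fractional abundance of Tl-203; then Tl-205 has abundance 1 − x.
202.9723·x + 204.9744·(1 − x) = 204.38338
(202.9723 − 204.9744)·x = 204.38338 − 204.9744
x = -0.59102 / -2.0021 = 0.29520 → 29.52% Tl-203, 70.48% Tl-205.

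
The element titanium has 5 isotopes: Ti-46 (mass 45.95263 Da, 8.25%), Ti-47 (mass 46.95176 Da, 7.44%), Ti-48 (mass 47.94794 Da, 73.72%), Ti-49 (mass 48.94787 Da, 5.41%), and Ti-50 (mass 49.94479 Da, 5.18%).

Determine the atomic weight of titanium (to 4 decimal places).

47.8667 Da

The abundance-weighted mean is 0.0825 × 45.95263 + 0.0744 × 46.95176 + 0.7372 × 47.94794 + 0.0541 × 48.94787 + 0.0518 × 49.94479
= 3.791092 + 3.493211 + 35.347221 + 2.648080 + 2.587140 = 47.866744 Da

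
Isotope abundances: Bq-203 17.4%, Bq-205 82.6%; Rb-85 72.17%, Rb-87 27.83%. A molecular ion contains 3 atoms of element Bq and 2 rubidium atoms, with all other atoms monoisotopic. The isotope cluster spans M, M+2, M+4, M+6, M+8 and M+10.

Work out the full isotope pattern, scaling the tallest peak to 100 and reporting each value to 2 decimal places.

Element Bq pattern (n=3): 0.00526802 : 0.07502393 : 0.35614807 : 0.56355998
Rubidium pattern (n=2): 0.52085089 : 0.40169822 : 0.07745089
Convolve the two distributions (both contribute in 2-u steps):
  M: 0.00526802×0.52085089 = 0.002744
  M+2: 0.00526802×0.40169822 + 0.07502393×0.52085089 = 0.041192
  M+4: 0.00526802×0.07745089 + 0.07502393×0.40169822 + 0.35614807×0.52085089 = 0.216045
  M+6: 0.07502393×0.07745089 + 0.35614807×0.40169822 + 0.56355998×0.52085089 = 0.442405
  M+8: 0.35614807×0.07745089 + 0.56355998×0.40169822 = 0.253965
  M+10: 0.56355998×0.07745089 = 0.043648
Scale to base peak (0.442405) = 100: 0.62 : 9.31 : 48.83 : 100.00 : 57.41 : 9.87

0.62 : 9.31 : 48.83 : 100.00 : 57.41 : 9.87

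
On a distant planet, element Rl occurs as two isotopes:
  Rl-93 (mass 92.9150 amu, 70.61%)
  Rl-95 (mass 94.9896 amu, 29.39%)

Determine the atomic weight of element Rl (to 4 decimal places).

93.5247 amu

Weight each isotope mass by its fractional abundance: 0.7061 × 92.9150 + 0.2939 × 94.9896
= 65.60728 + 27.91744 = 93.52472 amu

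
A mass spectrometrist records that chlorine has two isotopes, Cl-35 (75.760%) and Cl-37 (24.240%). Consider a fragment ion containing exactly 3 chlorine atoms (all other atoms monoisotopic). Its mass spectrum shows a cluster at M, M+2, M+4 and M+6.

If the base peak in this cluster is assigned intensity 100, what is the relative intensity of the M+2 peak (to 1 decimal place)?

Term probabilities: M 0.4348, M+2 0.4174, M+4 0.1335, M+6 0.0142. Base peak = M.
P(M) = C(3,0) × 0.75760^3 × 0.24240^0 = 1 × 0.4348304 × 1.0000 = 0.434830 (base)
P(M+2) = C(3,1) × 0.75760^2 × 0.24240^1 = 3 × 0.57395776 × 0.2424 = 0.417382
Relative intensity = 0.417382 / 0.434830 × 100 = 96.0

96.0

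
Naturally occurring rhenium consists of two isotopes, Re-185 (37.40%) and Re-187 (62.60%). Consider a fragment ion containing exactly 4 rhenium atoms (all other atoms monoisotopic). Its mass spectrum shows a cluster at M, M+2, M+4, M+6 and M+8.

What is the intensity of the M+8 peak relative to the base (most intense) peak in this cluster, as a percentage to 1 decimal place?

(0.3740 + 0.6260)^4 gives M 0.0196, M+2 0.1310, M+4 0.3289, M+6 0.3670, M+8 0.1536; the largest is M+6.
P(M+6) = C(4,3) × 0.3740^1 × 0.6260^3 = 4 × 0.3740 × 0.24531438 = 0.366990 (base)
P(M+8) = C(4,4) × 0.3740^0 × 0.6260^4 = 1 × 1.0000 × 0.1535668 = 0.153567
Relative intensity = 0.153567 / 0.366990 × 100 = 41.8

41.8%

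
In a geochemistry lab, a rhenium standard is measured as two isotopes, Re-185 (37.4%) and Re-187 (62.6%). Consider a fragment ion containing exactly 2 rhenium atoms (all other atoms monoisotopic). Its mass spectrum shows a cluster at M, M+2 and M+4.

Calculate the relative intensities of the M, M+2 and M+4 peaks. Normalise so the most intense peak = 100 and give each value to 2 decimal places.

29.87 : 100.00 : 83.69

The 2 Re atoms are independent, so intensities follow the terms of (0.374 + 0.626)^2.
P(M) = 0.374^2 = 0.139876
P(M+2) = 2 × 0.374^1 × 0.626^1 = 0.468248
P(M+4) = 0.626^2 = 0.391876
The M+2 peak is largest (0.468248); scaling to 100 gives 29.87 : 100.00 : 83.69.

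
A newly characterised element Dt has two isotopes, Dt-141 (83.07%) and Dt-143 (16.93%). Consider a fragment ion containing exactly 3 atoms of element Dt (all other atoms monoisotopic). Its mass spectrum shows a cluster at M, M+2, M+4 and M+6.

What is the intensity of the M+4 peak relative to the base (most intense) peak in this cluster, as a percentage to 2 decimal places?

Binomial terms of (0.8307 + 0.1693)^3: M 0.5732, M+2 0.3505, M+4 0.0714, M+6 0.0049 → M is the base peak.
P(M) = C(3,0) × 0.8307^3 × 0.1693^0 = 1 × 0.57323491 × 1.0000 = 0.573235 (base)
P(M+4) = C(3,2) × 0.8307^1 × 0.1693^2 = 3 × 0.8307 × 0.02866249 = 0.071430
Relative intensity = 0.071430 / 0.573235 × 100 = 12.46

12.46%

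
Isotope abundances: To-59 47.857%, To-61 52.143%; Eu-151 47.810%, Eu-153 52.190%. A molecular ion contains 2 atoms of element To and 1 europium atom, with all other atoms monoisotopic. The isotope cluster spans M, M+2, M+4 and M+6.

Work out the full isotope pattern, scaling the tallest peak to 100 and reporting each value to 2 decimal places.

Element To pattern (n=2): 0.22902924 : 0.49908151 : 0.27188924
Europium pattern (n=1): 0.4781 : 0.5219
Convolve the two distributions (both contribute in 2-u steps):
  M: 0.22902924×0.4781 = 0.109499
  M+2: 0.22902924×0.5219 + 0.49908151×0.4781 = 0.358141
  M+4: 0.49908151×0.5219 + 0.27188924×0.4781 = 0.390461
  M+6: 0.27188924×0.5219 = 0.141899
Scale to base peak (0.390461) = 100: 28.04 : 91.72 : 100.00 : 36.34

28.04 : 91.72 : 100.00 : 36.34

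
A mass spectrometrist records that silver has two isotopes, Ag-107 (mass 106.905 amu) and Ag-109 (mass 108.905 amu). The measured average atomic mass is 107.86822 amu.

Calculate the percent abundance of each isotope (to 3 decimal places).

With x = fraction of Ag-107 (so Ag-109 is 1 − x):
106.905·x + 108.905·(1 − x) = 107.86822
(106.905 − 108.905)·x = 107.86822 − 108.905
x = -1.03678 / -2.000 = 0.51839 → 51.839% Ag-107, 48.161% Ag-109.

Ag-107: 51.839%, Ag-109: 48.161%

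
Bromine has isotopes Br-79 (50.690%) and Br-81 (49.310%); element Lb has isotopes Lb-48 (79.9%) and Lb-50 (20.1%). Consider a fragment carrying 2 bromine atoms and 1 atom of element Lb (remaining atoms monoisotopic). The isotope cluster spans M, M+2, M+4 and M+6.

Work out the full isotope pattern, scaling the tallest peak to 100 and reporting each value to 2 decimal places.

Bromine pattern (n=2): 0.25694761 : 0.49990478 : 0.24314761
Element Lb pattern (n=1): 0.7990 : 0.2010
Convolve the two distributions (both contribute in 2-u steps):
  M: 0.25694761×0.7990 = 0.205301
  M+2: 0.25694761×0.2010 + 0.49990478×0.7990 = 0.451070
  M+4: 0.49990478×0.2010 + 0.24314761×0.7990 = 0.294756
  M+6: 0.24314761×0.2010 = 0.048873
Scale to base peak (0.451070) = 100: 45.51 : 100.00 : 65.35 : 10.83

45.51 : 100.00 : 65.35 : 10.83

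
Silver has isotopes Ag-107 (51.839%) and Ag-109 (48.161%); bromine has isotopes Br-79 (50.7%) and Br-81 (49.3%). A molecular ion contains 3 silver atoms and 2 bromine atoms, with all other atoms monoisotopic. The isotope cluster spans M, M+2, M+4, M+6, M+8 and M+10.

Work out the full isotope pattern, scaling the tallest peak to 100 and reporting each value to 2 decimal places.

11.17 : 52.84 : 100.00 : 94.61 : 44.75 : 8.47

Silver pattern (n=3): 0.13930601 : 0.38826655 : 0.36071887 : 0.11170857
Bromine pattern (n=2): 0.257049 : 0.499902 : 0.243049
Convolve the two distributions (both contribute in 2-u steps):
  M: 0.13930601×0.257049 = 0.035808
  M+2: 0.13930601×0.499902 + 0.38826655×0.257049 = 0.169443
  M+4: 0.13930601×0.243049 + 0.38826655×0.499902 + 0.36071887×0.257049 = 0.320676
  M+6: 0.38826655×0.243049 + 0.36071887×0.499902 + 0.11170857×0.257049 = 0.303406
  M+8: 0.36071887×0.243049 + 0.11170857×0.499902 = 0.143516
  M+10: 0.11170857×0.243049 = 0.027151
Scale to base peak (0.320676) = 100: 11.17 : 52.84 : 100.00 : 94.61 : 44.75 : 8.47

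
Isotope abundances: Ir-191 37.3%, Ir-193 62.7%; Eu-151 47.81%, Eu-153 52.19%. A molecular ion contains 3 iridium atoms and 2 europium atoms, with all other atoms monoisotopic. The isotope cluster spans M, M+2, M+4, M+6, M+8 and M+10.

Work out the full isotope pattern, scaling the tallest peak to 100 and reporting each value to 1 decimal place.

3.4 : 24.7 : 70.7 : 100.0 : 69.9 : 19.3

Iridium pattern (n=3): 0.05189512 : 0.26170165 : 0.43991135 : 0.24649188
Europium pattern (n=2): 0.22857961 : 0.49904078 : 0.27237961
Convolve the two distributions (both contribute in 2-u steps):
  M: 0.05189512×0.22857961 = 0.011862
  M+2: 0.05189512×0.49904078 + 0.26170165×0.22857961 = 0.085717
  M+4: 0.05189512×0.27237961 + 0.26170165×0.49904078 + 0.43991135×0.22857961 = 0.245290
  M+6: 0.26170165×0.27237961 + 0.43991135×0.49904078 + 0.24649188×0.22857961 = 0.347159
  M+8: 0.43991135×0.27237961 + 0.24649188×0.49904078 = 0.242832
  M+10: 0.24649188×0.27237961 = 0.067139
Scale to base peak (0.347159) = 100: 3.4 : 24.7 : 70.7 : 100.0 : 69.9 : 19.3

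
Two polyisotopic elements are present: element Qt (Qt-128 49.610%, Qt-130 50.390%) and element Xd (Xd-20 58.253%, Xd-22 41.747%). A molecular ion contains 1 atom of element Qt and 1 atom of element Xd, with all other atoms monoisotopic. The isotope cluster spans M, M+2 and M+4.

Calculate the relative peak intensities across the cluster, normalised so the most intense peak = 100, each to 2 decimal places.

Element Qt pattern (n=1): 0.4961 : 0.5039
Element Xd pattern (n=1): 0.58253 : 0.41747
Convolve the two distributions (both contribute in 2-u steps):
  M: 0.4961×0.58253 = 0.288993
  M+2: 0.4961×0.41747 + 0.5039×0.58253 = 0.500644
  M+4: 0.5039×0.41747 = 0.210363
Scale to base peak (0.500644) = 100: 57.72 : 100.00 : 42.02

57.72 : 100.00 : 42.02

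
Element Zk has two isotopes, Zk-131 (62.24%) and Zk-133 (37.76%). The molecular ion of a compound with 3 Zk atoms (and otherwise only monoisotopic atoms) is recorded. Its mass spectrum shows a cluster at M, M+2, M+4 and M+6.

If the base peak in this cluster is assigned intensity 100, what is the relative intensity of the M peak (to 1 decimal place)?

(0.6224 + 0.3776)^3 gives M 0.2411, M+2 0.4388, M+4 0.2662, M+6 0.0538; the largest is M+2.
P(M+2) = C(3,1) × 0.6224^2 × 0.3776^1 = 3 × 0.38738176 × 0.3776 = 0.438826 (base)
P(M) = C(3,0) × 0.6224^3 × 0.3776^0 = 1 × 0.24110641 × 1.0000 = 0.241106
Relative intensity = 0.241106 / 0.438826 × 100 = 54.9

54.9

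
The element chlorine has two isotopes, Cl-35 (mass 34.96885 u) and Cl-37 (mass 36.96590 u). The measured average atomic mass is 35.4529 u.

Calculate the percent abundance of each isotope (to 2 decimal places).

Let x be the fractional abundance of Cl-35; then Cl-37 has abundance 1 − x.
34.96885·x + 36.96590·(1 − x) = 35.4529
(34.96885 − 36.96590)·x = 35.4529 − 36.96590
x = -1.51300 / -1.99705 = 0.75762 → 75.76% Cl-35, 24.24% Cl-37.

Cl-35: 75.76%, Cl-37: 24.24%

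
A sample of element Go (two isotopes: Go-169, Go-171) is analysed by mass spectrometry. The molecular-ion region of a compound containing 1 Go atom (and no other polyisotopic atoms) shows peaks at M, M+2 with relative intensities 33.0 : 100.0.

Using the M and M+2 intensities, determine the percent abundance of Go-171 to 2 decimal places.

75.19%

Let p = fractional abundance of Go-169. I(M+2)/I(M) = [C(1,1)·p^0·(1−p)] / p^1 = 1·(1−p)/p = 100.0/33.0 = 3.0303
(1−p)/p = 3.0303/1 = 3.0303  ⇒  p = 1/(1 + 3.0303) = 0.2481
Go-169: 24.81%, Go-171: 75.19%.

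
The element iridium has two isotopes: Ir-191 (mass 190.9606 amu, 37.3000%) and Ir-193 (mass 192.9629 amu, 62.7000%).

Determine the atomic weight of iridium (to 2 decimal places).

Weight each isotope mass by its fractional abundance: 0.373000 × 190.9606 + 0.627000 × 192.9629
= 71.22830 + 120.98774 = 192.21604 amu

192.22 amu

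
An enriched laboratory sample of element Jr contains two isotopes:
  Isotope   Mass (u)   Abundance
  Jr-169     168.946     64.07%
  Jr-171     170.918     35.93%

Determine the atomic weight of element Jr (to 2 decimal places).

169.65 u

Average mass = Σ (abundance × isotope mass) = 0.6407 × 168.946 + 0.3593 × 170.918
= 108.2437 + 61.4108 = 169.6545 u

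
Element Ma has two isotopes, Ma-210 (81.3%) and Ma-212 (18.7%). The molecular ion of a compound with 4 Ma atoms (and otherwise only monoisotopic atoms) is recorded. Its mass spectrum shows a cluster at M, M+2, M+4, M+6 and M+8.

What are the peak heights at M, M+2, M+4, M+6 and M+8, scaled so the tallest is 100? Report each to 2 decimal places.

100.00 : 92.00 : 31.74 : 4.87 : 0.28

Each Ma atom is independently Ma-210 (p = 0.813) or Ma-212 (q = 0.187); the cluster is the binomial expansion (p + q)^4.
P(M) = 0.813^4 = 0.436880
P(M+2) = 4 × 0.813^3 × 0.187^1 = 0.401951
P(M+4) = 6 × 0.813^2 × 0.187^2 = 0.138681
P(M+6) = 4 × 0.813^1 × 0.187^3 = 0.021265
P(M+8) = 0.187^4 = 0.001223
The M peak is largest (0.436880); scaling to 100 gives 100.00 : 92.00 : 31.74 : 4.87 : 0.28.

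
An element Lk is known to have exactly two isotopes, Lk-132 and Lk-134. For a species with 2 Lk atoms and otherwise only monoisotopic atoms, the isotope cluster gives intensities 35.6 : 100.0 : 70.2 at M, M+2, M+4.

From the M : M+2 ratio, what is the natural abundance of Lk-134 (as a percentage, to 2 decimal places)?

If p is the fraction of Lk that is Lk-132, then I(M+2)/I(M) = [C(2,1)·p^1·(1−p)] / p^2 = 2·(1−p)/p = 100.0/35.6 = 2.8090
(1−p)/p = 2.8090/2 = 1.4045  ⇒  p = 1/(1 + 1.4045) = 0.4159
Lk-132: 41.59%, Lk-134: 58.41%.

58.41%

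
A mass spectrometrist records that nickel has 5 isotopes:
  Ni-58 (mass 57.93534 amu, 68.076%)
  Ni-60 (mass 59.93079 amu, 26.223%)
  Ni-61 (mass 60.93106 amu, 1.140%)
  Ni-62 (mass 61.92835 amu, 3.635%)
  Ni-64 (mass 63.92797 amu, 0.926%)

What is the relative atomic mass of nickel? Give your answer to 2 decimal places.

58.69 amu

The abundance-weighted mean is 0.68076 × 57.93534 + 0.26223 × 59.93079 + 0.01140 × 60.93106 + 0.03635 × 61.92835 + 0.00926 × 63.92797
= 39.440062 + 15.715651 + 0.694614 + 2.251096 + 0.591973 = 58.693396 amu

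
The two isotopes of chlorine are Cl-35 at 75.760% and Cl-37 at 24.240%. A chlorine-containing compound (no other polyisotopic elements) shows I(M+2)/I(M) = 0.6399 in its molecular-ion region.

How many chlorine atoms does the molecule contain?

2

With n Cl atoms, P(M+2)/P(M) = C(n,1)·p^(n−1)q / p^n = n·q/p = n · 0.24240/0.75760.
n = 0.6399 × 0.75760/0.24240 = 2.00 ≈ 2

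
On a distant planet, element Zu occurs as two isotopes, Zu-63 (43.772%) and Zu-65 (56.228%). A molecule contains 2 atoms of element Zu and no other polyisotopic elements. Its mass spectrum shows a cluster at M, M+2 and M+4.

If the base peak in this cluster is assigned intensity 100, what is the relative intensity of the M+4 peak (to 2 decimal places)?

(0.43772 + 0.56228)^2 gives M 0.1916, M+2 0.4922, M+4 0.3162; the largest is M+2.
P(M+2) = C(2,1) × 0.43772^1 × 0.56228^1 = 2 × 0.43772 × 0.56228 = 0.492242 (base)
P(M+4) = C(2,2) × 0.43772^0 × 0.56228^2 = 1 × 1.0000 × 0.3161588 = 0.316159
Relative intensity = 0.316159 / 0.492242 × 100 = 64.23

64.23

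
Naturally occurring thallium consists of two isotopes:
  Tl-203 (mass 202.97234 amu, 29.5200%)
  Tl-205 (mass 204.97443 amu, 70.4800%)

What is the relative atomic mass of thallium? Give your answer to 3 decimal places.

Average mass = Σ (abundance × isotope mass) = 0.295200 × 202.97234 + 0.704800 × 204.97443
= 59.917435 + 144.465978 = 204.383413 amu

204.383 amu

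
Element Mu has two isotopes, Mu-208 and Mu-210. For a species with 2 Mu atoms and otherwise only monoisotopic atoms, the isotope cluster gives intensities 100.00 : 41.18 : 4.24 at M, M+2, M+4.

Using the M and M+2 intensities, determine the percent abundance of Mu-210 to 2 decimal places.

Let p = fractional abundance of Mu-208. I(M+2)/I(M) = [C(2,1)·p^1·(1−p)] / p^2 = 2·(1−p)/p = 41.18/100.00 = 0.4118
(1−p)/p = 0.4118/2 = 0.2059  ⇒  p = 1/(1 + 0.2059) = 0.8293
Mu-208: 82.93%, Mu-210: 17.07%.

17.07%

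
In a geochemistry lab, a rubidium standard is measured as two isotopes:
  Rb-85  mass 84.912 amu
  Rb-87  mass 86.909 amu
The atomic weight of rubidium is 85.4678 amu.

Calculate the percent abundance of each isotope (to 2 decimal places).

Rb-85: 72.17%, Rb-87: 27.83%

With x = fraction of Rb-85 (so Rb-87 is 1 − x):
84.912·x + 86.909·(1 − x) = 85.4678
(84.912 − 86.909)·x = 85.4678 − 86.909
x = -1.4412 / -1.997 = 0.72168 → 72.17% Rb-85, 27.83% Rb-87.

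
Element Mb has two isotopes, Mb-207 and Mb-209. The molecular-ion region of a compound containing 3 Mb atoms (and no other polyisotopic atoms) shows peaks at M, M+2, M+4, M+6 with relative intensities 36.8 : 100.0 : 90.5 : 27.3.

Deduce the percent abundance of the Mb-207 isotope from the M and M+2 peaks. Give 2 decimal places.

Write p for the Mb-207 fraction. I(M+2)/I(M) = [C(3,1)·p^2·(1−p)] / p^3 = 3·(1−p)/p = 100.0/36.8 = 2.7174
(1−p)/p = 2.7174/3 = 0.9058  ⇒  p = 1/(1 + 0.9058) = 0.5247
Mb-207: 52.47%, Mb-209: 47.53%.

52.47%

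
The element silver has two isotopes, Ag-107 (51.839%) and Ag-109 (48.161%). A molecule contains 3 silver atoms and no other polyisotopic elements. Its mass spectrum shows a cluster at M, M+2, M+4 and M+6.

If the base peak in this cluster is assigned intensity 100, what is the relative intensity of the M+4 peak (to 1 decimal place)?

92.9

Term probabilities: M 0.1393, M+2 0.3883, M+4 0.3607, M+6 0.1117. Base peak = M+2.
P(M+2) = C(3,1) × 0.51839^2 × 0.48161^1 = 3 × 0.26872819 × 0.48161 = 0.388267 (base)
P(M+4) = C(3,2) × 0.51839^1 × 0.48161^2 = 3 × 0.51839 × 0.23194819 = 0.360719
Relative intensity = 0.360719 / 0.388267 × 100 = 92.9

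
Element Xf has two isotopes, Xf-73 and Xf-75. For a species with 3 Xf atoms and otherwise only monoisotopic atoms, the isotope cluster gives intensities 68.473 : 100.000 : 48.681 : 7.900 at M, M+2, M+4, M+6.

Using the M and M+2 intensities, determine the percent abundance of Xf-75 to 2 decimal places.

32.74%

Write p for the Xf-73 fraction. I(M+2)/I(M) = [C(3,1)·p^2·(1−p)] / p^3 = 3·(1−p)/p = 100.000/68.473 = 1.4604
(1−p)/p = 1.4604/3 = 0.4868  ⇒  p = 1/(1 + 0.4868) = 0.6726
Xf-73: 67.26%, Xf-75: 32.74%.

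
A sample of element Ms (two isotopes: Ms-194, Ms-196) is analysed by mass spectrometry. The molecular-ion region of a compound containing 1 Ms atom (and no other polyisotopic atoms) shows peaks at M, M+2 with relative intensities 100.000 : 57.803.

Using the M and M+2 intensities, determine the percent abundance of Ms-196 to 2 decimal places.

Write p for the Ms-194 fraction. I(M+2)/I(M) = [C(1,1)·p^0·(1−p)] / p^1 = 1·(1−p)/p = 57.803/100.000 = 0.5780
(1−p)/p = 0.5780/1 = 0.5780  ⇒  p = 1/(1 + 0.5780) = 0.6337
Ms-194: 63.37%, Ms-196: 36.63%.

36.63%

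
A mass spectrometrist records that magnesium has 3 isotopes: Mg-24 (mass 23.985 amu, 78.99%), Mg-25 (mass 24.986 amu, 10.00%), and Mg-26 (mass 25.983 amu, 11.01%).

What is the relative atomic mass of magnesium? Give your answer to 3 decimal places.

The abundance-weighted mean is 0.7899 × 23.985 + 0.1000 × 24.986 + 0.1101 × 25.983
= 18.9458 + 2.4986 + 2.8607 = 24.3051 amu

24.305 amu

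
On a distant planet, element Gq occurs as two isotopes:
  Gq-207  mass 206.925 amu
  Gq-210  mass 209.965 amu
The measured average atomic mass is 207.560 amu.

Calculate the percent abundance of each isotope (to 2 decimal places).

With x = fraction of Gq-207 (so Gq-210 is 1 − x):
206.925·x + 209.965·(1 − x) = 207.560
(206.925 − 209.965)·x = 207.560 − 209.965
x = -2.405 / -3.040 = 0.79112 → 79.11% Gq-207, 20.89% Gq-210.

Gq-207: 79.11%, Gq-210: 20.89%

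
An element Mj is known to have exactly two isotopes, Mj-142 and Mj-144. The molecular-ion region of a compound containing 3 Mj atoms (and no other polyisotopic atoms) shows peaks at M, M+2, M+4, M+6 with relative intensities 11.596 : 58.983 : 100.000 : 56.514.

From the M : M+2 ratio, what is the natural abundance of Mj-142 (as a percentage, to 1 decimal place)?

If p is the fraction of Mj that is Mj-142, then I(M+2)/I(M) = [C(3,1)·p^2·(1−p)] / p^3 = 3·(1−p)/p = 58.983/11.596 = 5.0865
(1−p)/p = 5.0865/3 = 1.6955  ⇒  p = 1/(1 + 1.6955) = 0.3710
Mj-142: 37.1%, Mj-144: 62.9%.

37.1%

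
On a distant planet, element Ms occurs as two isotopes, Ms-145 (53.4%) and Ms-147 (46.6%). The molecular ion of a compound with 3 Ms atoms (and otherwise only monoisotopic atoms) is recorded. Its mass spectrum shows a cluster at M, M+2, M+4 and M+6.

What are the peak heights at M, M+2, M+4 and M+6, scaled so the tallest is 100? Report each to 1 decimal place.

The 3 Ms atoms are independent, so intensities follow the terms of (0.534 + 0.466)^3.
P(M) = 0.534^3 = 0.152273
P(M+2) = 3 × 0.534^2 × 0.466^1 = 0.398648
P(M+4) = 3 × 0.534^1 × 0.466^2 = 0.347884
P(M+6) = 0.466^3 = 0.101195
The M+2 peak is largest (0.398648); scaling to 100 gives 38.2 : 100.0 : 87.3 : 25.4.

38.2 : 100.0 : 87.3 : 25.4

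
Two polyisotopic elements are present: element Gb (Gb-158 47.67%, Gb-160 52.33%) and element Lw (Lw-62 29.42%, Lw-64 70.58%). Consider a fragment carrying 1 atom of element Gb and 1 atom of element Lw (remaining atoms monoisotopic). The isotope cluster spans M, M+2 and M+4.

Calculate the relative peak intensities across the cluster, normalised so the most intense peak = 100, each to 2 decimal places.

Element Gb pattern (n=1): 0.4767 : 0.5233
Element Lw pattern (n=1): 0.2942 : 0.7058
Convolve the two distributions (both contribute in 2-u steps):
  M: 0.4767×0.2942 = 0.140245
  M+2: 0.4767×0.7058 + 0.5233×0.2942 = 0.490410
  M+4: 0.5233×0.7058 = 0.369345
Scale to base peak (0.490410) = 100: 28.60 : 100.00 : 75.31

28.60 : 100.00 : 75.31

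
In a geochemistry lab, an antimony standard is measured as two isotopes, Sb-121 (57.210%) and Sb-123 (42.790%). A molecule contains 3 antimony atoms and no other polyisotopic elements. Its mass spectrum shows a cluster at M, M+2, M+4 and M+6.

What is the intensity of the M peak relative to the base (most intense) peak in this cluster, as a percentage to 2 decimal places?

Binomial terms of (0.57210 + 0.42790)^3: M 0.1872, M+2 0.4202, M+4 0.3143, M+6 0.0783 → M+2 is the base peak.
P(M+2) = C(3,1) × 0.57210^2 × 0.42790^1 = 3 × 0.32729841 × 0.4279 = 0.420153 (base)
P(M) = C(3,0) × 0.57210^3 × 0.42790^0 = 1 × 0.18724742 × 1.0000 = 0.187247
Relative intensity = 0.187247 / 0.420153 × 100 = 44.57

44.57%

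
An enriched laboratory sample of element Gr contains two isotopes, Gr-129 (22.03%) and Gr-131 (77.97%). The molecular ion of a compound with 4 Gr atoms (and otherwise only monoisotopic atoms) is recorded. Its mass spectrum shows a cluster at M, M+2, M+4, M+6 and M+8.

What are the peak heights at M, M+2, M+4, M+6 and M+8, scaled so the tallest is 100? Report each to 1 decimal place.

Each Gr atom is independently Gr-129 (p = 0.2203) or Gr-131 (q = 0.7797); the cluster is the binomial expansion (p + q)^4.
P(M) = 0.2203^4 = 0.002355
P(M+2) = 4 × 0.2203^3 × 0.7797^1 = 0.033345
P(M+4) = 6 × 0.2203^2 × 0.7797^2 = 0.177025
P(M+6) = 4 × 0.2203^1 × 0.7797^3 = 0.417693
P(M+8) = 0.7797^4 = 0.369581
The M+6 peak is largest (0.417693); scaling to 100 gives 0.6 : 8.0 : 42.4 : 100.0 : 88.5.

0.6 : 8.0 : 42.4 : 100.0 : 88.5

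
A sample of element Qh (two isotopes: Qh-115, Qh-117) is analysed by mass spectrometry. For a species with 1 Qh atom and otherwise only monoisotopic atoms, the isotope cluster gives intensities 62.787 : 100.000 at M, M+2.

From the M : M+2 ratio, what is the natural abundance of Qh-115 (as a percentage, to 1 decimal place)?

38.6%

If p is the fraction of Qh that is Qh-115, then I(M+2)/I(M) = [C(1,1)·p^0·(1−p)] / p^1 = 1·(1−p)/p = 100.000/62.787 = 1.5927
(1−p)/p = 1.5927/1 = 1.5927  ⇒  p = 1/(1 + 1.5927) = 0.3857
Qh-115: 38.6%, Qh-117: 61.4%.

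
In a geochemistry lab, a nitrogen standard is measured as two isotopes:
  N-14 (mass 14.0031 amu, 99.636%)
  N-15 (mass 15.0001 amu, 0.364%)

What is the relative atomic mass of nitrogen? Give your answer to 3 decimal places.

Ar = Σ fᵢ·mᵢ = 0.99636 × 14.0031 + 0.00364 × 15.0001
= 13.95213 + 0.05460 = 14.00673 amu

14.007 amu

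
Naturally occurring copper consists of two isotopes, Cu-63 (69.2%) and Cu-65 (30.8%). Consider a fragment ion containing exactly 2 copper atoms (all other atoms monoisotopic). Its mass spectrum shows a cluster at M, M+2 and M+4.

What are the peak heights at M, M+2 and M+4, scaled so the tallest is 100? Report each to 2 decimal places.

100.00 : 89.02 : 19.81

Each Cu atom is independently Cu-63 (p = 0.692) or Cu-65 (q = 0.308); the cluster is the binomial expansion (p + q)^2.
P(M) = 0.692^2 = 0.478864
P(M+2) = 2 × 0.692^1 × 0.308^1 = 0.426272
P(M+4) = 0.308^2 = 0.094864
The M peak is largest (0.478864); scaling to 100 gives 100.00 : 89.02 : 19.81.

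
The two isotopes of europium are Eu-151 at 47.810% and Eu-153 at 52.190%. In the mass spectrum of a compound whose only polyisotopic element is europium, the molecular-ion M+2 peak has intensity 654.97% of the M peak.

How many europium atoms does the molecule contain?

For n independent Eu atoms, I(M+2)/I(M) = n · (abundance Eu-153) / (abundance Eu-151) = n · 0.52190/0.47810.
n = 6.5497 × 0.47810/0.52190 = 6.00 ≈ 6

6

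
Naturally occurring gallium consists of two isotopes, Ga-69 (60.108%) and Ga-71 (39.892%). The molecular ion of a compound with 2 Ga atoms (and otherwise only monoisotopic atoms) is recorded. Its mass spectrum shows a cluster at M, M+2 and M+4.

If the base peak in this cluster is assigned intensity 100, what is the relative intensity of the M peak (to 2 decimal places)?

75.34

(0.60108 + 0.39892)^2 gives M 0.3613, M+2 0.4796, M+4 0.1591; the largest is M+2.
P(M+2) = C(2,1) × 0.60108^1 × 0.39892^1 = 2 × 0.60108 × 0.39892 = 0.479566 (base)
P(M) = C(2,0) × 0.60108^2 × 0.39892^0 = 1 × 0.36129717 × 1.0000 = 0.361297
Relative intensity = 0.361297 / 0.479566 × 100 = 75.34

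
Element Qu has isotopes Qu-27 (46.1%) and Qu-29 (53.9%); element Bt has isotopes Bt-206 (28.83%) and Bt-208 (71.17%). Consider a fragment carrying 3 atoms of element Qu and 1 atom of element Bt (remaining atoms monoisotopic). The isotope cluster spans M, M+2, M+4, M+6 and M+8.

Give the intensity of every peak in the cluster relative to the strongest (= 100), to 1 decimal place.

7.8 : 46.8 : 100.0 : 91.9 : 30.9

Element Qu pattern (n=3): 0.09797218 : 0.34364646 : 0.40179054 : 0.15659082
Element Bt pattern (n=1): 0.2883 : 0.7117
Convolve the two distributions (both contribute in 2-u steps):
  M: 0.09797218×0.2883 = 0.028245
  M+2: 0.09797218×0.7117 + 0.34364646×0.2883 = 0.168800
  M+4: 0.34364646×0.7117 + 0.40179054×0.2883 = 0.360409
  M+6: 0.40179054×0.7117 + 0.15659082×0.2883 = 0.331099
  M+8: 0.15659082×0.7117 = 0.111446
Scale to base peak (0.360409) = 100: 7.8 : 46.8 : 100.0 : 91.9 : 30.9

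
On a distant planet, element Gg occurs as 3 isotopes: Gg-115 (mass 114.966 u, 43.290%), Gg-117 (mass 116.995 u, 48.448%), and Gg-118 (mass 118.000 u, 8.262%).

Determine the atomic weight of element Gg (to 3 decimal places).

116.200 u

Ar = Σ fᵢ·mᵢ = 0.43290 × 114.966 + 0.48448 × 116.995 + 0.08262 × 118.000
= 49.7688 + 56.6817 + 9.7492 = 116.1997 u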